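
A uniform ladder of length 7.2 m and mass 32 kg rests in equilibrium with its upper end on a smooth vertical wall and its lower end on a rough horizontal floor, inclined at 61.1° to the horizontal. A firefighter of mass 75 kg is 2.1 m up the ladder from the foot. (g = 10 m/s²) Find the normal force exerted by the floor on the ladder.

ΣF_y = 0: N_floor = 32×10 + 75×10 = 1070 N.

N_floor ≈ 1070 N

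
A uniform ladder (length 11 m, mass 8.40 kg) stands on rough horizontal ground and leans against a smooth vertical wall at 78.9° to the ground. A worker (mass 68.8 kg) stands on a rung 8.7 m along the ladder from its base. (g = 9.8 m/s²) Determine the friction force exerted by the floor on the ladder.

f ≈ 113 N

Torques about the foot: N_wall · 11 sin 78.9° = 8.40×9.8×5.5 cos 78.9° + 68.8×9.8×8.7 cos 78.9° → N_wall = 112.7 N.
ΣF_x = 0: f_floor = N_wall = 112.7 N.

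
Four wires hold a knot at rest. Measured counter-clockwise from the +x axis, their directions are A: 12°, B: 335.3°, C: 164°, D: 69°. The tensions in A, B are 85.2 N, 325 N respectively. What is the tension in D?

T_D ≈ 9.20 N

Resolve: ΣF_x = 85.2 cos 12° + 325 cos 335.3° + T_C cos 164° + T_D cos 69° = 0.
        ΣF_y = 85.2 sin 12° + 325 sin 335.3° + T_C sin 164° + T_D sin 69° = 0.
The known terms sum to (378.6, -118.1) N, so -0.9613 T_C + 0.3584 T_D = -378.6 and 0.2756 T_C + 0.9336 T_D = 118.1.
Solving simultaneously: T_C = 397.3 N, T_D = 9.196 N.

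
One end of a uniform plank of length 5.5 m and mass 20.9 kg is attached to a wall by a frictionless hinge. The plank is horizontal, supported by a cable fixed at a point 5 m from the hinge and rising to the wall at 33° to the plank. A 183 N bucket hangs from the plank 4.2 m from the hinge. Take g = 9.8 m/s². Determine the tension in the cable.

T ≈ 489 N

Take torques about the hinge: T sin 33° · 5 = 20.9×9.8×2.75 + 183×4.2 = 1331.9 N·m.
So T = 1331.9 / (0.5446 × 5) = 489.08 N.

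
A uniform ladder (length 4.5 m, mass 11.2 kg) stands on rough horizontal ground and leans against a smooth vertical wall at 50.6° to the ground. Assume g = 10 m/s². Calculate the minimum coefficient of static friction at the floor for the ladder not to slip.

ΣF_y = 0: N_floor = 11.2×10 = 112 N.
Torques about the foot: N_wall · 4.5 sin 50.6° = 11.2×10×2.25 cos 50.6° → N_wall = 45.999 N.
ΣF_x = 0: f_floor = N_wall = 45.999 N.
μ_min = f_floor / N_floor = 45.999 / 112 = 0.4107.

μ_min ≈ 0.411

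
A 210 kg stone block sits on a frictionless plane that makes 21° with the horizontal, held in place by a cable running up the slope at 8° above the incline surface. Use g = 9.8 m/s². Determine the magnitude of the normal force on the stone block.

Take axes along and perpendicular to the incline. Weight components: W sin 21° = 737.5 N down-slope, W cos 21° = 1921 N into the surface.
Along incline: T cos 8° = W sin 21° → T = 744.8 N.
Perpendicular: N = W cos 21° − T sin 8° = 1818 N.

N ≈ 1820 N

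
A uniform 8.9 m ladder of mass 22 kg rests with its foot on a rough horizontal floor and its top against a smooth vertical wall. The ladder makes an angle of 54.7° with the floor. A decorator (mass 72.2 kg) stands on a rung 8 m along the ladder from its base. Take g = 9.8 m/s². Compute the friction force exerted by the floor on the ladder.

Torques about the foot: N_wall · 8.9 sin 54.7° = 22×9.8×4.45 cos 54.7° + 72.2×9.8×8 cos 54.7° → N_wall = 526.65 N.
ΣF_x = 0: f_floor = N_wall = 526.65 N.

f ≈ 527 N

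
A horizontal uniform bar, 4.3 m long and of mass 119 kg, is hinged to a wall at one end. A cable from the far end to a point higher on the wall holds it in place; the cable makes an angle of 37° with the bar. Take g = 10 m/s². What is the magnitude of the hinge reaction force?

Take torques about the hinge: T sin 37° · 4.3 = 119×10×2.15 = 2558.5 N·m.
So T = 2558.5 / (0.6018 × 4.3) = 988.68 N.
ΣF_x = 0: H_x = T cos 37° = 789.59 N.
ΣF_y = 0: H_y = (119×10) − T sin 37° = 1190 − 595 = 595 N.
|H| = √(H_x² + H_y²) = √((789.59)² + (595)²) = 988.68 N.

|H| ≈ 989 N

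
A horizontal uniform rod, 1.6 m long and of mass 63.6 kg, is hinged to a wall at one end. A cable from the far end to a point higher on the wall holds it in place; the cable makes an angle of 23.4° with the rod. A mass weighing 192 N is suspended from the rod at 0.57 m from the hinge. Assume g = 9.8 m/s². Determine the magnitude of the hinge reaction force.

|H| ≈ 980 N

Take torques about the hinge: T sin 23.4° · 1.6 = 63.6×9.8×0.8 + 192×0.57 = 608.06 N·m.
So T = 608.06 / (0.3971 × 1.6) = 956.92 N.
ΣF_x = 0: H_x = T cos 23.4° = 878.22 N.
ΣF_y = 0: H_y = (63.6×9.8 + 192) − T sin 23.4° = 815.28 − 380.04 = 435.24 N.
|H| = √(H_x² + H_y²) = √((878.22)² + (435.24)²) = 980.16 N.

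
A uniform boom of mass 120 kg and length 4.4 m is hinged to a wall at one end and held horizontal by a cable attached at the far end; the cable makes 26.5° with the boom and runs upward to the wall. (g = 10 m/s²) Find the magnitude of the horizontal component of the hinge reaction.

Take torques about the hinge: T sin 26.5° · 4.4 = 120×10×2.2 = 2640 N·m.
So T = 2640 / (0.4462 × 4.4) = 1344.7 N.
ΣF_x = 0: H_x = T cos 26.5° = 1203.4 N.

H_x ≈ 1200 N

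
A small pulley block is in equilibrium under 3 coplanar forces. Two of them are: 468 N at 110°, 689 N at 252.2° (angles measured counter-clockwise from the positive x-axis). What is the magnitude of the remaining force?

Sum the known components: ΣF_x = -370.7 N, ΣF_y = -216.2 N.
For equilibrium the remaining force must supply (−ΣF_x, −ΣF_y) = (370.7, 216.2) N.
Magnitude = √((370.7)² + (216.2)²) = 429.2 N; direction = atan2(216.2, 370.7) = 30.3°.

F ≈ 429 N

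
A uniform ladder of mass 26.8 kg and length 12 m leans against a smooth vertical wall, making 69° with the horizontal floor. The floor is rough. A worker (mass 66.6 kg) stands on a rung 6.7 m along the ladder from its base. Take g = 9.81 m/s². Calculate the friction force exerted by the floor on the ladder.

Torques about the foot: N_wall · 12 sin 69° = 26.8×9.81×6 cos 69° + 66.6×9.81×6.7 cos 69° → N_wall = 190.49 N.
ΣF_x = 0: f_floor = N_wall = 190.49 N.

f ≈ 190 N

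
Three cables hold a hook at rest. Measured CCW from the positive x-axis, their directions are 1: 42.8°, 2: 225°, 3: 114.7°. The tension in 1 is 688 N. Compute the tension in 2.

Resolve: ΣF_x = 688 cos 42.8° + T_2 cos 225° + T_3 cos 114.7° = 0.
        ΣF_y = 688 sin 42.8° + T_2 sin 225° + T_3 sin 114.7° = 0.
The known terms sum to (504.8, 467.5) N, so -0.7071 T_2 − 0.4179 T_3 = -504.8 and -0.7071 T_2 + 0.9085 T_3 = -467.5.
Solving simultaneously: T_2 = 697.3 N, T_3 = 28.16 N.

T_2 ≈ 697 N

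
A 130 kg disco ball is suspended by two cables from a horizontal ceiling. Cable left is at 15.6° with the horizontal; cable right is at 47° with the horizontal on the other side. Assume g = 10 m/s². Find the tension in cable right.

T_right ≈ 1410 N

Weight W = 130 × 10 = 1300 N acts straight down.
Horizontal: T_left cos 15.6° = T_right cos 47°  →  T_left = 0.7081 T_right.
Vertical: T_left sin 15.6° + T_right sin 47° = 1300.
Substituting the horizontal relation into the vertical equation gives 0.9218 T_right = 1300, so T_right = 1410 N.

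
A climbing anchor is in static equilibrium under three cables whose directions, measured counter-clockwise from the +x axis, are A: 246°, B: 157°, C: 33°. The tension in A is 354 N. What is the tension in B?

Resolve: ΣF_x = 354 cos 246° + T_B cos 157° + T_C cos 33° = 0.
        ΣF_y = 354 sin 246° + T_B sin 157° + T_C sin 33° = 0.
The known terms sum to (-144, -323.4) N, so -0.9205 T_B + 0.8387 T_C = 144 and 0.3907 T_B + 0.5446 T_C = 323.4.
Solving simultaneously: T_B = 232.6 N, T_C = 426.9 N.

T_B ≈ 233 N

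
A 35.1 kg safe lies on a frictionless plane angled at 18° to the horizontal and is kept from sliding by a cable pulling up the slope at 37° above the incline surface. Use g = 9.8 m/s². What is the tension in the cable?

T ≈ 133 N

Take axes along and perpendicular to the incline. Weight components: W sin 18° = 106.3 N down-slope, W cos 18° = 327.1 N into the surface.
Along incline: T cos 37° = W sin 18° → T = 133.1 N.
Perpendicular: N = W cos 18° − T sin 37° = 247 N.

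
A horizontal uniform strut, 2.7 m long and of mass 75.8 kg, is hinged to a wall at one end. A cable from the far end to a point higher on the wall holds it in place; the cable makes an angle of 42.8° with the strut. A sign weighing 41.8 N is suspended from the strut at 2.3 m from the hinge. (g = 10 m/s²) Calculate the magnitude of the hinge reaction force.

Take torques about the hinge: T sin 42.8° · 2.7 = 75.8×10×1.35 + 41.8×2.3 = 1119.4 N·m.
So T = 1119.4 / (0.6794 × 2.7) = 610.22 N.
ΣF_x = 0: H_x = T cos 42.8° = 447.74 N.
ΣF_y = 0: H_y = (75.8×10 + 41.8) − T sin 42.8° = 799.8 − 414.61 = 385.19 N.
|H| = √(H_x² + H_y²) = √((447.74)² + (385.19)²) = 590.63 N.

|H| ≈ 591 N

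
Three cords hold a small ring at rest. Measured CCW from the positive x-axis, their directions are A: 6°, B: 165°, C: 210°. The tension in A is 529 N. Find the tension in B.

T_B ≈ 304 N

Resolve: ΣF_x = 529 cos 6° + T_B cos 165° + T_C cos 210° = 0.
        ΣF_y = 529 sin 6° + T_B sin 165° + T_C sin 210° = 0.
The known terms sum to (526.1, 55.3) N, so -0.9659 T_B − 0.8660 T_C = -526.1 and 0.2588 T_B − 0.5000 T_C = -55.3.
Solving simultaneously: T_B = 304.3 N, T_C = 268.1 N.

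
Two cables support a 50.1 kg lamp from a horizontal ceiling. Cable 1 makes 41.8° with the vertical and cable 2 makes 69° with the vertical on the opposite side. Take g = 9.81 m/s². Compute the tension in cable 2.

Angles from the horizontal: cable 1 is 90° − 41.8° = 48.2°, cable 2 is 90° − 69° = 21°.
Weight W = 50.1 × 9.81 = 491.5 N acts straight down.
Horizontal: T_1 cos 48.2° = T_2 cos 21°  →  T_1 = 1.401 T_2.
Vertical: T_1 sin 48.2° + T_2 sin 21° = 491.5.
Substituting the horizontal relation into the vertical equation gives 1.403 T_2 = 491.5, so T_2 = 350.4 N.

T_2 ≈ 350 N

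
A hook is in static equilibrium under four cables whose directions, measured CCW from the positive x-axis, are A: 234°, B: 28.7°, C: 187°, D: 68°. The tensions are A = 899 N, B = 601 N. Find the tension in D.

T_D ≈ 498 N

Resolve: ΣF_x = 899 cos 234° + 601 cos 28.7° + T_C cos 187° + T_D cos 68° = 0.
        ΣF_y = 899 sin 234° + 601 sin 28.7° + T_C sin 187° + T_D sin 68° = 0.
The known terms sum to (-1.254, -438.7) N, so -0.9925 T_C + 0.3746 T_D = 1.254 and -0.1219 T_C + 0.9272 T_D = 438.7.
Solving simultaneously: T_C = 186.6 N, T_D = 497.7 N.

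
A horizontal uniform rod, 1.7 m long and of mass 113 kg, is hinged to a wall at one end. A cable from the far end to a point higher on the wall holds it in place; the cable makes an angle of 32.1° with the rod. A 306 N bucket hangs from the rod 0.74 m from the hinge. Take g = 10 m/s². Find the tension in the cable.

T ≈ 1310 N

Take torques about the hinge: T sin 32.1° · 1.7 = 113×10×0.85 + 306×0.74 = 1186.9 N·m.
So T = 1186.9 / (0.5314 × 1.7) = 1313.9 N.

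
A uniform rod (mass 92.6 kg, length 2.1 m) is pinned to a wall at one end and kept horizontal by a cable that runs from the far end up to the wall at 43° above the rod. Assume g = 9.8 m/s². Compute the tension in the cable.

Take torques about the hinge: T sin 43° · 2.1 = 92.6×9.8×1.05 = 952.85 N·m.
So T = 952.85 / (0.6820 × 2.1) = 665.31 N.

T ≈ 665 N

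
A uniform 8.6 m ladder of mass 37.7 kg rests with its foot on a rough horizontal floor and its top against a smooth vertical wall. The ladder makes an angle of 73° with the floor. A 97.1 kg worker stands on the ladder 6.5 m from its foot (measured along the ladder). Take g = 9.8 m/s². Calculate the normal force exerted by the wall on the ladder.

N_wall ≈ 276 N

Torques about the foot: N_wall · 8.6 sin 73° = 37.7×9.8×4.3 cos 73° + 97.1×9.8×6.5 cos 73° → N_wall = 276.36 N.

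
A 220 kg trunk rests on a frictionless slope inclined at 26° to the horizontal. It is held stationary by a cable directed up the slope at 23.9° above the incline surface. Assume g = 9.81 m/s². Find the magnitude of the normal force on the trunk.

N ≈ 1520 N

Take axes along and perpendicular to the incline. Weight components: W sin 26° = 946.1 N down-slope, W cos 26° = 1940 N into the surface.
Along incline: T cos 23.9° = W sin 26° → T = 1035 N.
Perpendicular: N = W cos 26° − T sin 23.9° = 1521 N.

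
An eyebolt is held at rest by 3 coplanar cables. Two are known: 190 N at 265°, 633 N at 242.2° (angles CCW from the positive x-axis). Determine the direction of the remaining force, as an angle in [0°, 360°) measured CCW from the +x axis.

θ ≈ 67.4°

Sum the known components: ΣF_x = -311.8 N, ΣF_y = -749.2 N.
For equilibrium the remaining force must supply (−ΣF_x, −ΣF_y) = (311.8, 749.2) N.
Magnitude = √((311.8)² + (749.2)²) = 811.5 N; direction = atan2(749.2, 311.8) = 67.4°.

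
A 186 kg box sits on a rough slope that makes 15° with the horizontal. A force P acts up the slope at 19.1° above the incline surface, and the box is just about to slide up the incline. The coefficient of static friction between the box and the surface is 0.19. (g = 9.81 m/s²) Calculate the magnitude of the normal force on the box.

N ≈ 1500 N

On the verge of sliding up the incline, friction equals μN and acts down the slope.
Perpendicular: N + P sin 19.1° = W cos 15° = 1762 N.
Along incline: P cos 19.1° = W sin 15° + μN  with W sin 15° = 472.3 N.
Solving the pair for P and N: P = 801.4 N, N = 1500 N (and f = μN = 285 N).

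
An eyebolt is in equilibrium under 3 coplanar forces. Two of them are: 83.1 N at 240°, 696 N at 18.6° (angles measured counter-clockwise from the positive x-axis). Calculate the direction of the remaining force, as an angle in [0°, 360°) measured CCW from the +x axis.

θ ≈ 194°

Sum the known components: ΣF_x = 618.1 N, ΣF_y = 150 N.
For equilibrium the remaining force must supply (−ΣF_x, −ΣF_y) = (-618.1, -150) N.
Magnitude = √((-618.1)² + (-150)²) = 636 N; direction = atan2(-150, -618.1) = 193.6°.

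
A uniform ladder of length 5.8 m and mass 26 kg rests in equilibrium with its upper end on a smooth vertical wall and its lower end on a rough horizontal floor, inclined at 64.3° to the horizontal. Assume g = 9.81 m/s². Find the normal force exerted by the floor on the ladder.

N_floor ≈ 255 N

ΣF_y = 0: N_floor = 26×9.81 = 255.06 N.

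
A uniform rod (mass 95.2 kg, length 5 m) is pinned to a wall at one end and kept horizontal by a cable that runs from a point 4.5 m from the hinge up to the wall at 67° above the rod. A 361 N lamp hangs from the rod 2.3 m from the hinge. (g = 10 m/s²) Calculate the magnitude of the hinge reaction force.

|H| ≈ 672 N

Take torques about the hinge: T sin 67° · 4.5 = 95.2×10×2.5 + 361×2.3 = 3210.3 N·m.
So T = 3210.3 / (0.9205 × 4.5) = 775.01 N.
ΣF_x = 0: H_x = T cos 67° = 302.82 N.
ΣF_y = 0: H_y = (95.2×10 + 361) − T sin 67° = 1313 − 713.4 = 599.6 N.
|H| = √(H_x² + H_y²) = √((302.82)² + (599.6)²) = 671.73 N.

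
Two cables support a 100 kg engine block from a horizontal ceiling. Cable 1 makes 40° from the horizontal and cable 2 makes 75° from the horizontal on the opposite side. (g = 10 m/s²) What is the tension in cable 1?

Weight W = 100 × 10 = 1000 N acts straight down.
Horizontal: T_1 cos 40° = T_2 cos 75°  →  T_2 = 2.96 T_1.
Vertical: T_1 sin 40° + T_2 sin 75° = 1000.
Substituting the horizontal relation into the vertical equation gives 3.502 T_1 = 1000, so T_1 = 285.6 N.

T_1 ≈ 286 N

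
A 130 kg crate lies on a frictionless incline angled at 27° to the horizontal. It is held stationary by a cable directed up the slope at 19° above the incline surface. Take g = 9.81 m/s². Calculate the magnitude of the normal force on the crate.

N ≈ 937 N

Take axes along and perpendicular to the incline. Weight components: W sin 27° = 579 N down-slope, W cos 27° = 1136 N into the surface.
Along incline: T cos 19° = W sin 27° → T = 612.3 N.
Perpendicular: N = W cos 27° − T sin 19° = 936.9 N.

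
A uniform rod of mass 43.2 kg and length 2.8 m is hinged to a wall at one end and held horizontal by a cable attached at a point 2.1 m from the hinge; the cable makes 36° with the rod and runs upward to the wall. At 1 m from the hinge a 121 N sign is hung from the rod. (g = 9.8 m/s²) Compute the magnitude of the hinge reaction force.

|H| ≈ 511 N

Take torques about the hinge: T sin 36° · 2.1 = 43.2×9.8×1.4 + 121×1 = 713.7 N·m.
So T = 713.7 / (0.5878 × 2.1) = 578.2 N.
ΣF_x = 0: H_x = T cos 36° = 467.78 N.
ΣF_y = 0: H_y = (43.2×9.8 + 121) − T sin 36° = 544.36 − 339.86 = 204.5 N.
|H| = √(H_x² + H_y²) = √((467.78)² + (204.5)²) = 510.52 N.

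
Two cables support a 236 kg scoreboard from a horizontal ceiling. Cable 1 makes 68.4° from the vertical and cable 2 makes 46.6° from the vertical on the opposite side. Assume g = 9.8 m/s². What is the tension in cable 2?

T_2 ≈ 2370 N

Angles from the horizontal: cable 1 is 90° − 68.4° = 21.6°, cable 2 is 90° − 46.6° = 43.4°.
Weight W = 236 × 9.8 = 2313 N acts straight down.
Horizontal: T_1 cos 21.6° = T_2 cos 43.4°  →  T_1 = 0.7815 T_2.
Vertical: T_1 sin 21.6° + T_2 sin 43.4° = 2313.
Substituting the horizontal relation into the vertical equation gives 0.9748 T_2 = 2313, so T_2 = 2373 N.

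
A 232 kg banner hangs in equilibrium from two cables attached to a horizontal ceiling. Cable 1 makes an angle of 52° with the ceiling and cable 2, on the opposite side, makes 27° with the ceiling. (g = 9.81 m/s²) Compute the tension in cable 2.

T_2 ≈ 1430 N

Weight W = 232 × 9.81 = 2276 N acts straight down.
Horizontal: T_1 cos 52° = T_2 cos 27°  →  T_1 = 1.447 T_2.
Vertical: T_1 sin 52° + T_2 sin 27° = 2276.
Substituting the horizontal relation into the vertical equation gives 1.594 T_2 = 2276, so T_2 = 1427 N.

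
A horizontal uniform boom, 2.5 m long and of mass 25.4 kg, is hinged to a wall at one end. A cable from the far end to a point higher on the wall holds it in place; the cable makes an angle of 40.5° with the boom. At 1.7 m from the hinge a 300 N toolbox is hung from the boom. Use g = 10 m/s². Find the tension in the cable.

Take torques about the hinge: T sin 40.5° · 2.5 = 25.4×10×1.25 + 300×1.7 = 827.5 N·m.
So T = 827.5 / (0.6494 × 2.5) = 509.66 N.

T ≈ 510 N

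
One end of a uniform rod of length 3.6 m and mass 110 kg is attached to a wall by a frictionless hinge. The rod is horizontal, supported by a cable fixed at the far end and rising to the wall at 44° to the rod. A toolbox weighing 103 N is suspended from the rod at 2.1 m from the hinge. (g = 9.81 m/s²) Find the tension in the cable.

T ≈ 863 N

Take torques about the hinge: T sin 44° · 3.6 = 110×9.81×1.8 + 103×2.1 = 2158.7 N·m.
So T = 2158.7 / (0.6947 × 3.6) = 863.21 N.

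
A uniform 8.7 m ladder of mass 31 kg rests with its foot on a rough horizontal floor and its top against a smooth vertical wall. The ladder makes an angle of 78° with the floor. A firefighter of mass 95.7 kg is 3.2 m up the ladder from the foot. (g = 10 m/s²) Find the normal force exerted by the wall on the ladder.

N_wall ≈ 108 N

Torques about the foot: N_wall · 8.7 sin 78° = 31×10×4.35 cos 78° + 95.7×10×3.2 cos 78° → N_wall = 107.77 N.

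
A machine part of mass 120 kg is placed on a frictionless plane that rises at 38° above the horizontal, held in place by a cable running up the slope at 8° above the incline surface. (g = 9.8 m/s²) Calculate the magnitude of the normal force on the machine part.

Take axes along and perpendicular to the incline. Weight components: W sin 38° = 724 N down-slope, W cos 38° = 926.7 N into the surface.
Along incline: T cos 8° = W sin 38° → T = 731.1 N.
Perpendicular: N = W cos 38° − T sin 8° = 824.9 N.

N ≈ 825 N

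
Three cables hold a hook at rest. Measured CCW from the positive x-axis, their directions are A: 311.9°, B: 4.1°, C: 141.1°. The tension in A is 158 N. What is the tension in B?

Resolve: ΣF_x = 158 cos 311.9° + T_B cos 4.1° + T_C cos 141.1° = 0.
        ΣF_y = 158 sin 311.9° + T_B sin 4.1° + T_C sin 141.1° = 0.
The known terms sum to (105.5, -117.6) N, so 0.9974 T_B − 0.7782 T_C = -105.5 and 0.0715 T_B + 0.6280 T_C = 117.6.
Solving simultaneously: T_B = 37.04 N, T_C = 183.1 N.

T_B ≈ 37 N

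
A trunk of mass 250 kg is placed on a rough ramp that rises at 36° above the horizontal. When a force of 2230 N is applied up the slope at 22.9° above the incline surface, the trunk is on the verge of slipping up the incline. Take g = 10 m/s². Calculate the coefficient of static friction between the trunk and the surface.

μ ≈ 0.506

On the verge of sliding up the incline, friction is at its maximum μN and acts down the slope.
Perpendicular to incline: N = W cos 36° − P sin 22.9° = 2023 − 867.7 = 1155 N.
Along incline: P cos 22.9° − μN = W sin 36° → μ = −(W sin 36° − P cos 22.9°) / N = 0.5064.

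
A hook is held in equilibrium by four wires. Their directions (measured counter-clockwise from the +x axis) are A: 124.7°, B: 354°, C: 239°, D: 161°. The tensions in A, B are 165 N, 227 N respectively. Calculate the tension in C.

T_C ≈ 152 N

Resolve: ΣF_x = 165 cos 124.7° + 227 cos 354° + T_C cos 239° + T_D cos 161° = 0.
        ΣF_y = 165 sin 124.7° + 227 sin 354° + T_C sin 239° + T_D sin 161° = 0.
The known terms sum to (131.8, 111.9) N, so -0.5150 T_C − 0.9455 T_D = -131.8 and -0.8572 T_C + 0.3256 T_D = -111.9.
Solving simultaneously: T_C = 152.1 N, T_D = 56.59 N.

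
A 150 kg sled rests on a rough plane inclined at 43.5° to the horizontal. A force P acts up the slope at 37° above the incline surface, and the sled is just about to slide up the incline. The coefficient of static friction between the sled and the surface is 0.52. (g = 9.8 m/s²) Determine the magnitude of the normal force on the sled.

N ≈ 218 N

On the verge of sliding up the incline, friction equals μN and acts down the slope.
Perpendicular: N + P sin 37° = W cos 43.5° = 1066 N.
Along incline: P cos 37° = W sin 43.5° + μN  with W sin 43.5° = 1012 N.
Solving the pair for P and N: P = 1409 N, N = 218.3 N (and f = μN = 113.5 N).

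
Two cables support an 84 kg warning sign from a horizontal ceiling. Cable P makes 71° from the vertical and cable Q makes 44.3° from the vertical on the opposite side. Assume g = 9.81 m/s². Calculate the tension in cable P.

T_P ≈ 637 N

Angles from the horizontal: cable P is 90° − 71° = 19°, cable Q is 90° − 44.3° = 45.7°.
Weight W = 84 × 9.81 = 824 N acts straight down.
Horizontal: T_P cos 19° = T_Q cos 45.7°  →  T_Q = 1.354 T_P.
Vertical: T_P sin 19° + T_Q sin 45.7° = 824.
Substituting the horizontal relation into the vertical equation gives 1.294 T_P = 824, so T_P = 636.6 N.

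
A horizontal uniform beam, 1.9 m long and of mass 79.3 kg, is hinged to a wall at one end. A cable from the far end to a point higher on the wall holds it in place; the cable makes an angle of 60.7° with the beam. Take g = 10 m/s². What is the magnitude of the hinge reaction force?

Take torques about the hinge: T sin 60.7° · 1.9 = 79.3×10×0.95 = 753.35 N·m.
So T = 753.35 / (0.8721 × 1.9) = 454.67 N.
ΣF_x = 0: H_x = T cos 60.7° = 222.51 N.
ΣF_y = 0: H_y = (79.3×10) − T sin 60.7° = 793 − 396.5 = 396.5 N.
|H| = √(H_x² + H_y²) = √((222.51)² + (396.5)²) = 454.67 N.

|H| ≈ 455 N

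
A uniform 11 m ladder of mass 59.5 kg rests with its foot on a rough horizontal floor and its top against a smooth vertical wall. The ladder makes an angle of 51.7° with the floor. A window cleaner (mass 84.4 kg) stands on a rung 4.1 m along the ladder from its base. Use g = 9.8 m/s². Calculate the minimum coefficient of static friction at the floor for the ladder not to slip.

μ_min ≈ 0.336

ΣF_y = 0: N_floor = 59.5×9.8 + 84.4×9.8 = 1410.2 N.
Torques about the foot: N_wall · 11 sin 51.7° = 59.5×9.8×5.5 cos 51.7° + 84.4×9.8×4.1 cos 51.7° → N_wall = 473.73 N.
ΣF_x = 0: f_floor = N_wall = 473.73 N.
μ_min = f_floor / N_floor = 473.73 / 1410.2 = 0.3359.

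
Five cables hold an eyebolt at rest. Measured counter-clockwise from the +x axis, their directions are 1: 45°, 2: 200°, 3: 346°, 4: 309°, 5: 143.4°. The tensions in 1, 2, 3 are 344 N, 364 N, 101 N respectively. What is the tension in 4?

T_4 ≈ 303 N

Resolve: ΣF_x = 344 cos 45° + 364 cos 200° + 101 cos 346° + T_4 cos 309° + T_5 cos 143.4° = 0.
        ΣF_y = 344 sin 45° + 364 sin 200° + 101 sin 346° + T_4 sin 309° + T_5 sin 143.4° = 0.
The known terms sum to (-0.8035, 94.32) N, so 0.6293 T_4 − 0.8028 T_5 = 0.8035 and -0.7771 T_4 + 0.5962 T_5 = -94.32.
Solving simultaneously: T_4 = 302.5 N, T_5 = 236.2 N.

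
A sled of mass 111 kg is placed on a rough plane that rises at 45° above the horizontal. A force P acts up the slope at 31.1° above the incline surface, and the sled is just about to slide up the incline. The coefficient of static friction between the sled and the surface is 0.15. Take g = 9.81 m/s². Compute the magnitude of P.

P ≈ 948 N

On the verge of sliding up the incline, friction equals μN and acts down the slope.
Perpendicular: N + P sin 31.1° = W cos 45° = 770 N.
Along incline: P cos 31.1° = W sin 45° + μN  with W sin 45° = 770 N.
Solving the pair for P and N: P = 948.3 N, N = 280.1 N (and f = μN = 42.02 N).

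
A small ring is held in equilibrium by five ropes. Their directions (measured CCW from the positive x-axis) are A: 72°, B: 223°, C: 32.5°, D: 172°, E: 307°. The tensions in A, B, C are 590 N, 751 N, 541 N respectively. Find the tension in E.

T_E ≈ 493 N

Resolve: ΣF_x = 590 cos 72° + 751 cos 223° + 541 cos 32.5° + T_D cos 172° + T_E cos 307° = 0.
        ΣF_y = 590 sin 72° + 751 sin 223° + 541 sin 32.5° + T_D sin 172° + T_E sin 307° = 0.
The known terms sum to (89.35, 339.6) N, so -0.9903 T_D + 0.6018 T_E = -89.35 and 0.1392 T_D − 0.7986 T_E = -339.6.
Solving simultaneously: T_D = 390 N, T_E = 493.2 N.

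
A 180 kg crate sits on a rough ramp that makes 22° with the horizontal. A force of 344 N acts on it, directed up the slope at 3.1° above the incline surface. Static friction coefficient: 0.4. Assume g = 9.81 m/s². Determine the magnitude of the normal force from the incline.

N ≈ 1620 N

Axes along / perpendicular to the incline. W sin 22° = 661.5 N down-slope; W cos 22° = 1637 N into the surface.
Perpendicular: N = W cos 22° − P sin 3.1° = 1637 − 18.6 = 1619 N.
Along incline: P cos 3.1° + f = W sin 22° (friction acts up-slope) → f = 661.5 − 343.5 = 318 N.
|f| = 318 N ≤ μN = 647.4 N, so the crate is indeed static.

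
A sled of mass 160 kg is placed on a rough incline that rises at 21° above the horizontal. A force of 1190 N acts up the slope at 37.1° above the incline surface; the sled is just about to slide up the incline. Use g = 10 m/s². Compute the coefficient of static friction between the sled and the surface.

On the verge of sliding up the incline, friction is at its maximum μN and acts down the slope.
Perpendicular to incline: N = W cos 21° − P sin 37.1° = 1494 − 717.8 = 775.9 N.
Along incline: P cos 37.1° − μN = W sin 21° → μ = −(W sin 21° − P cos 37.1°) / N = 0.4843.

μ ≈ 0.484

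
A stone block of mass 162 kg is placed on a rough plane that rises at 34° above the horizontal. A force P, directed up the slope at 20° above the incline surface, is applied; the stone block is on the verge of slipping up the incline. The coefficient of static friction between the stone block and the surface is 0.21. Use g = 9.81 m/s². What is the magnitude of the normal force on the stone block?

N ≈ 923 N

On the verge of sliding up the incline, friction equals μN and acts down the slope.
Perpendicular: N + P sin 20° = W cos 34° = 1318 N.
Along incline: P cos 20° = W sin 34° + μN  with W sin 34° = 888.7 N.
Solving the pair for P and N: P = 1152 N, N = 923.5 N (and f = μN = 193.9 N).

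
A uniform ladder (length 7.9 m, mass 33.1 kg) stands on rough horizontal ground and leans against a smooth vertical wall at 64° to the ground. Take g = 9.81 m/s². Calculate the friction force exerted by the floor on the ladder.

f ≈ 79.2 N

Torques about the foot: N_wall · 7.9 sin 64° = 33.1×9.81×3.95 cos 64° → N_wall = 79.186 N.
ΣF_x = 0: f_floor = N_wall = 79.186 N.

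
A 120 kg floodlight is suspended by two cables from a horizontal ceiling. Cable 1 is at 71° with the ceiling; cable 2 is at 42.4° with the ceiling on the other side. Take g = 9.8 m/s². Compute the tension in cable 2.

T_2 ≈ 417 N

Weight W = 120 × 9.8 = 1176 N acts straight down.
Horizontal: T_1 cos 71° = T_2 cos 42.4°  →  T_1 = 2.268 T_2.
Vertical: T_1 sin 71° + T_2 sin 42.4° = 1176.
Substituting the horizontal relation into the vertical equation gives 2.819 T_2 = 1176, so T_2 = 417.2 N.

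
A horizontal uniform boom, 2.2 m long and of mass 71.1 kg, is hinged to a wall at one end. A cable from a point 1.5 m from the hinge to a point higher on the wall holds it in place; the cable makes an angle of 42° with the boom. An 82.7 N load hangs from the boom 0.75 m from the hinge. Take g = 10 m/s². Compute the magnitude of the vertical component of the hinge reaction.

|H_y| ≈ 231 N

Take torques about the hinge: T sin 42° · 1.5 = 71.1×10×1.1 + 82.7×0.75 = 844.12 N·m.
So T = 844.12 / (0.6691 × 1.5) = 841.02 N.
ΣF_y = 0: H_y = (71.1×10 + 82.7) − T sin 42° = 793.7 − 562.75 = 230.95 N.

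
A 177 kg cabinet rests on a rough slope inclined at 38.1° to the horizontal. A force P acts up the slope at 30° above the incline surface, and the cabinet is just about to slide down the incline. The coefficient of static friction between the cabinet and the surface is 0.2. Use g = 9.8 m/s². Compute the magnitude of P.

On the verge of sliding down the incline, friction equals μN and acts up the slope.
Perpendicular: N + P sin 30° = W cos 38.1° = 1365 N.
Along incline: P cos 30° + μN = W sin 38.1° with W sin 38.1° = 1070 N.
Solving the pair for P and N: P = 1041 N, N = 844.6 N (and f = μN = 168.9 N).

P ≈ 1040 N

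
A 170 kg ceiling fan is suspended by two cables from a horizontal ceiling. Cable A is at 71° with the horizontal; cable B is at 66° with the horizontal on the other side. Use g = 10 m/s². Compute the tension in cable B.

Weight W = 170 × 10 = 1700 N acts straight down.
Horizontal: T_A cos 71° = T_B cos 66°  →  T_A = 1.249 T_B.
Vertical: T_A sin 71° + T_B sin 66° = 1700.
Substituting the horizontal relation into the vertical equation gives 2.095 T_B = 1700, so T_B = 811.5 N.

T_B ≈ 812 N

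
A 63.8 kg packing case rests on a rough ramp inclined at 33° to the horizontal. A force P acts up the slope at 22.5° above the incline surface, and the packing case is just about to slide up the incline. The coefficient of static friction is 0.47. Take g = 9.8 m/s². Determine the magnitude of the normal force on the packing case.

On the verge of sliding up the incline, friction equals μN and acts down the slope.
Perpendicular: N + P sin 22.5° = W cos 33° = 524.4 N.
Along incline: P cos 22.5° = W sin 33° + μN  with W sin 33° = 340.5 N.
Solving the pair for P and N: P = 531.8 N, N = 320.9 N (and f = μN = 150.8 N).

N ≈ 321 N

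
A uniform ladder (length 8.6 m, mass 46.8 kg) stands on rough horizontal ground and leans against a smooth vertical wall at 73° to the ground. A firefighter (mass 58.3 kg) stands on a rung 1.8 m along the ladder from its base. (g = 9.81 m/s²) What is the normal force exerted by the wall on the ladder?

N_wall ≈ 107 N

Torques about the foot: N_wall · 8.6 sin 73° = 46.8×9.81×4.3 cos 73° + 58.3×9.81×1.8 cos 73° → N_wall = 106.78 N.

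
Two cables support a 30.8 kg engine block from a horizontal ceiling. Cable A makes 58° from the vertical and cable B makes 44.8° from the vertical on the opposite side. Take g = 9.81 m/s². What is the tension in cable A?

Angles from the horizontal: cable A is 90° − 58° = 32°, cable B is 90° − 44.8° = 45.2°.
Weight W = 30.8 × 9.81 = 302.1 N acts straight down.
Horizontal: T_A cos 32° = T_B cos 45.2°  →  T_B = 1.204 T_A.
Vertical: T_A sin 32° + T_B sin 45.2° = 302.1.
Substituting the horizontal relation into the vertical equation gives 1.384 T_A = 302.1, so T_A = 218.3 N.

T_A ≈ 218 N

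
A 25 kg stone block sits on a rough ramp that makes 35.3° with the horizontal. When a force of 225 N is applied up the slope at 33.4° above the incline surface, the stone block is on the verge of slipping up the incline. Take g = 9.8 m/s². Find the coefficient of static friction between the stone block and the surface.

μ ≈ 0.608

On the verge of sliding up the incline, friction is at its maximum μN and acts down the slope.
Perpendicular to incline: N = W cos 35.3° − P sin 33.4° = 200 − 123.9 = 76.1 N.
Along incline: P cos 33.4° − μN = W sin 35.3° → μ = −(W sin 35.3° − P cos 33.4°) / N = 0.608.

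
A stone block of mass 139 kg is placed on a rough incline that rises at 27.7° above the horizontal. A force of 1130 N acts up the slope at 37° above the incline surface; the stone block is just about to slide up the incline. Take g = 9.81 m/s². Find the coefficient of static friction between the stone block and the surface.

On the verge of sliding up the incline, friction is at its maximum μN and acts down the slope.
Perpendicular to incline: N = W cos 27.7° − P sin 37° = 1207 − 680.1 = 527.3 N.
Along incline: P cos 37° − μN = W sin 27.7° → μ = −(W sin 27.7° − P cos 37°) / N = 0.5094.

μ ≈ 0.509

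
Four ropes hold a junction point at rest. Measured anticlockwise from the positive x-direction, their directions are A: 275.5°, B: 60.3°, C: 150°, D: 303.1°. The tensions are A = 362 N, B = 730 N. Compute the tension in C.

T_C ≈ 1060 N

Resolve: ΣF_x = 362 cos 275.5° + 730 cos 60.3° + T_C cos 150° + T_D cos 303.1° = 0.
        ΣF_y = 362 sin 275.5° + 730 sin 60.3° + T_C sin 150° + T_D sin 303.1° = 0.
The known terms sum to (396.4, 273.8) N, so -0.8660 T_C + 0.5461 T_D = -396.4 and 0.5000 T_C − 0.8377 T_D = -273.8.
Solving simultaneously: T_C = 1064 N, T_D = 962.1 N.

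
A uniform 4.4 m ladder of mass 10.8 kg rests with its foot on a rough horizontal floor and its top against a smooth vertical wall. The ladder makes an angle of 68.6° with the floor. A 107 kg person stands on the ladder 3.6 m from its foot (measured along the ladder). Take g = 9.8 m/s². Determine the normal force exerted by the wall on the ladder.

N_wall ≈ 357 N

Torques about the foot: N_wall · 4.4 sin 68.6° = 10.8×9.8×2.2 cos 68.6° + 107×9.8×3.6 cos 68.6° → N_wall = 356.96 N.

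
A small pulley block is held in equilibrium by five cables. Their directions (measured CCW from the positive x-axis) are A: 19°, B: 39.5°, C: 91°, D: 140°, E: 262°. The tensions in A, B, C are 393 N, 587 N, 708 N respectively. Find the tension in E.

Resolve: ΣF_x = 393 cos 19° + 587 cos 39.5° + 708 cos 91° + T_D cos 140° + T_E cos 262° = 0.
        ΣF_y = 393 sin 19° + 587 sin 39.5° + 708 sin 91° + T_D sin 140° + T_E sin 262° = 0.
The known terms sum to (812.2, 1209) N, so -0.7660 T_D − 0.1392 T_E = -812.2 and 0.6428 T_D − 0.9903 T_E = -1209.
Solving simultaneously: T_D = 749.9 N, T_E = 1708 N.

T_E ≈ 1710 N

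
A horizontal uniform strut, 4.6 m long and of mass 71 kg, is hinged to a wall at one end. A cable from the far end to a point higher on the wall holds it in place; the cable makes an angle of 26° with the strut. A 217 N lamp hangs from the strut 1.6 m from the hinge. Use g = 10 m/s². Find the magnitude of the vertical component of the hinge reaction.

|H_y| ≈ 497 N

Take torques about the hinge: T sin 26° · 4.6 = 71×10×2.3 + 217×1.6 = 1980.2 N·m.
So T = 1980.2 / (0.4384 × 4.6) = 981.99 N.
ΣF_y = 0: H_y = (71×10 + 217) − T sin 26° = 927 − 430.48 = 496.52 N.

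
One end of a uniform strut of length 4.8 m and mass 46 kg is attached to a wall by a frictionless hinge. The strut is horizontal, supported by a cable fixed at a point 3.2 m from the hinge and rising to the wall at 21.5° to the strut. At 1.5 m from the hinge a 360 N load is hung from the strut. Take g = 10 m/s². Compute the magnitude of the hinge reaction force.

|H| ≈ 1340 N

Take torques about the hinge: T sin 21.5° · 3.2 = 46×10×2.4 + 360×1.5 = 1644 N·m.
So T = 1644 / (0.3665 × 3.2) = 1401.8 N.
ΣF_x = 0: H_x = T cos 21.5° = 1304.2 N.
ΣF_y = 0: H_y = (46×10 + 360) − T sin 21.5° = 820 − 513.75 = 306.25 N.
|H| = √(H_x² + H_y²) = √((1304.2)² + (306.25)²) = 1339.7 N.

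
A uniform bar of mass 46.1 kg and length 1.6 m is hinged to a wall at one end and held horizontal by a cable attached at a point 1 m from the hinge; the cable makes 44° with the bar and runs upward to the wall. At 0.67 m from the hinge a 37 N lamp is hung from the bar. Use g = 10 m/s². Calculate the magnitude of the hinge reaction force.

Take torques about the hinge: T sin 44° · 1 = 46.1×10×0.8 + 37×0.67 = 393.59 N·m.
So T = 393.59 / (0.6947 × 1) = 566.6 N.
ΣF_x = 0: H_x = T cos 44° = 407.57 N.
ΣF_y = 0: H_y = (46.1×10 + 37) − T sin 44° = 498 − 393.59 = 104.41 N.
|H| = √(H_x² + H_y²) = √((407.57)² + (104.41)²) = 420.74 N.

|H| ≈ 421 N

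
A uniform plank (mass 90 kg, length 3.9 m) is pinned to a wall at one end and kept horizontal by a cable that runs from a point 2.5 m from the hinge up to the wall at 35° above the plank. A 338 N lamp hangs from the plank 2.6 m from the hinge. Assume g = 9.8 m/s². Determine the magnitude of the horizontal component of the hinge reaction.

H_x ≈ 1480 N

Take torques about the hinge: T sin 35° · 2.5 = 90×9.8×1.95 + 338×2.6 = 2598.7 N·m.
So T = 2598.7 / (0.5736 × 2.5) = 1812.3 N.
ΣF_x = 0: H_x = T cos 35° = 1484.5 N.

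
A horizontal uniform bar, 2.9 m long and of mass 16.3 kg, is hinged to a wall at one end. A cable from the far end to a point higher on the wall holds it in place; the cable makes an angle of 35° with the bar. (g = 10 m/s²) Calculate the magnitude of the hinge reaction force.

|H| ≈ 142 N

Take torques about the hinge: T sin 35° · 2.9 = 16.3×10×1.45 = 236.35 N·m.
So T = 236.35 / (0.5736 × 2.9) = 142.09 N.
ΣF_x = 0: H_x = T cos 35° = 116.39 N.
ΣF_y = 0: H_y = (16.3×10) − T sin 35° = 163 − 81.5 = 81.5 N.
|H| = √(H_x² + H_y²) = √((116.39)² + (81.5)²) = 142.09 N.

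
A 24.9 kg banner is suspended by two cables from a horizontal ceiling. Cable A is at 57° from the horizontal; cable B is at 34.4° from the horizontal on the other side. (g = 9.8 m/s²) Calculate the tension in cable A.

Weight W = 24.9 × 9.8 = 244 N acts straight down.
Horizontal: T_A cos 57° = T_B cos 34.4°  →  T_B = 0.6601 T_A.
Vertical: T_A sin 57° + T_B sin 34.4° = 244.
Substituting the horizontal relation into the vertical equation gives 1.212 T_A = 244, so T_A = 201.4 N.

T_A ≈ 201 N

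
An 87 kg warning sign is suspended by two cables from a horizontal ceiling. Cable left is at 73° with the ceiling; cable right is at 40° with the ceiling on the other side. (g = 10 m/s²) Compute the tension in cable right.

Weight W = 87 × 10 = 870 N acts straight down.
Horizontal: T_left cos 73° = T_right cos 40°  →  T_left = 2.62 T_right.
Vertical: T_left sin 73° + T_right sin 40° = 870.
Substituting the horizontal relation into the vertical equation gives 3.148 T_right = 870, so T_right = 276.3 N.

T_right ≈ 276 N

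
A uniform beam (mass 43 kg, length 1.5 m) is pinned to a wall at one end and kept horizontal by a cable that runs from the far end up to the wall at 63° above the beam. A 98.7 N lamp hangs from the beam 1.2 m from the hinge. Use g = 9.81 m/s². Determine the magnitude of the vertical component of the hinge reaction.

Take torques about the hinge: T sin 63° · 1.5 = 43×9.81×0.75 + 98.7×1.2 = 434.81 N·m.
So T = 434.81 / (0.8910 × 1.5) = 325.33 N.
ΣF_y = 0: H_y = (43×9.81 + 98.7) − T sin 63° = 520.53 − 289.88 = 230.66 N.

|H_y| ≈ 231 N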